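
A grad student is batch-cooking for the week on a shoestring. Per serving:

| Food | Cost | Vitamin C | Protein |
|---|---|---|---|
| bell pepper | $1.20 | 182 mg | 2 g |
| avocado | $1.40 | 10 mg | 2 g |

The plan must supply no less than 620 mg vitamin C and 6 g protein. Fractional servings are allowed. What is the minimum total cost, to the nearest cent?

The cheapest plan sits at a corner of the feasible region — with two constraints it uses at most two foods.
bell pepper only: max(620/182, 6/2) = 3.407 servings → $4.09.
avocado only: max(620/10, 6/2) = 62 servings → $86.80.
bell pepper + avocado: intersection lies outside the first quadrant.
So the least-cost plan costs $4.09.

$4.09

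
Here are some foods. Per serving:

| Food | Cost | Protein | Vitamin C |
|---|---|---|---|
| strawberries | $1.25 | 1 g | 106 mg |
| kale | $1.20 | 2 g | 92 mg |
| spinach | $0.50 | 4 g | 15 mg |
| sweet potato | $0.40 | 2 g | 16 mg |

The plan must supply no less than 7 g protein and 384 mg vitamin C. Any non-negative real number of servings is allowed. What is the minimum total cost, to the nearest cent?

$4.81

Check every corner: each single food scaled to meet both minima, and each pair solved so both constraints bind.
strawberries only: max(7/1, 384/106) = 7 servings → $8.75.
kale only: max(7/2, 384/92) = 4.174 servings → $5.01.
spinach only: max(7/4, 384/15) = 25.6 servings → $12.80.
sweet potato only: max(7/2, 384/16) = 24 servings → $9.60.
strawberries + kale with both tight: 1.033 servings and 2.983 servings → $4.87.
strawberries + spinach with both tight: 3.499 servings and 0.8753 servings → $4.81.
strawberries + sweet potato with both tight: 3.347 servings and 1.827 servings → $4.91.
kale + spinach with both targets exact would need a negative amount; discard.
kale + sweet potato with both targets exact would need a negative amount; discard.
spinach + sweet potato with both targets exact would need a negative amount; discard.
The minimum over all feasible corners is $4.81.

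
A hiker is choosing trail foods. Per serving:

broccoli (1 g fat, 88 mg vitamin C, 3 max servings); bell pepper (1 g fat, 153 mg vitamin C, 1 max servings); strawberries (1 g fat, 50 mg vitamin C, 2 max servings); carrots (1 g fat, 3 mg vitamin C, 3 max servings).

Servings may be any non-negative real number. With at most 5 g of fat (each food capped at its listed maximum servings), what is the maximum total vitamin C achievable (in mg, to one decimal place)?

467.0 mg

Vitamin C per g fat: bell pepper 153, broccoli 88, strawberries 50, carrots 3.
Take 1 serving of bell pepper: uses 1 g fat, +153.0 mg vitamin C (running total 153.0 mg).
Take 3 servings of broccoli: uses 3 g fat, +264.0 mg vitamin C (running total 417.0 mg).
Take 1 serving of strawberries: uses 1 g fat, +50.0 mg vitamin C (running total 467.0 mg).
Greedy by best ratio exhausts the fat allowance optimally: 467.0 mg.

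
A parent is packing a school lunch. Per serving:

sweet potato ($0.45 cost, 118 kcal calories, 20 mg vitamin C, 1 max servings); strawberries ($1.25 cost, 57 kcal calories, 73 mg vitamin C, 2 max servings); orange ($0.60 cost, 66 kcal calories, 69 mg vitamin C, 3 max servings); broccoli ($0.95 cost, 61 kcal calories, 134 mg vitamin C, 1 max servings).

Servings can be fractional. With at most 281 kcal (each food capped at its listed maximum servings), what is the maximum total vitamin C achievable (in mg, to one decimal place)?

Vitamin C per kcal: broccoli 2.197, strawberries 1.281, orange 1.045, sweet potato 0.1695.
Take 1 serving of broccoli: uses 61 kcal, +134.0 mg vitamin C (running total 134.0 mg).
Take 2 servings of strawberries: uses 114 kcal, +146.0 mg vitamin C (running total 280.0 mg).
Take 1.606 servings of orange: uses 106 kcal, +110.8 mg vitamin C (running total 390.8 mg).
Greedy by best ratio exhausts the calories allowance optimally: 390.8 mg.

390.8 mg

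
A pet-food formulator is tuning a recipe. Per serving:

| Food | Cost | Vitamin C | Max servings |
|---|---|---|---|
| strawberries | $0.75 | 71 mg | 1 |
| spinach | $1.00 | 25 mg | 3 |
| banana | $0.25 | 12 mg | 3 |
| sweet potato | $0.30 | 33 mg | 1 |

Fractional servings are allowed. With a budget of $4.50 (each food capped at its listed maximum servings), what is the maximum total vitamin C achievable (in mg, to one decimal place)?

207.5 mg

Vitamin C per dollar: sweet potato 110, strawberries 94.67, banana 48, spinach 25.
Take 1 serving of sweet potato: spends $0.30, +33.0 mg vitamin C (running total 33.0 mg).
Take 1 serving of strawberries: spends $0.75, +71.0 mg vitamin C (running total 104.0 mg).
Take 3 servings of banana: spends $0.75, +36.0 mg vitamin C (running total 140.0 mg).
Take 2.7 servings of spinach: spends $2.70, +67.5 mg vitamin C (running total 207.5 mg).
Greedy by best ratio exhausts the cost allowance optimally: 207.5 mg.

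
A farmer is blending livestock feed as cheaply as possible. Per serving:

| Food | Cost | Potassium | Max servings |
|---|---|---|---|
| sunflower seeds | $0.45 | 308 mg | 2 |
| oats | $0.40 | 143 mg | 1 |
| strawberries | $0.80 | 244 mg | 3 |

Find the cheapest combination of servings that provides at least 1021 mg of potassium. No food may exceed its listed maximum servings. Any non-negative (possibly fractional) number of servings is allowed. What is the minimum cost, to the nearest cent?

$2.16

Cost per mg of potassium: sunflower seeds $0.0015, oats $0.0028, strawberries $0.0033.
Take 2 servings of sunflower seeds: +616.0 mg potassium for $0.90 (total $0.90, still need 405.0 mg).
Take 1 serving of oats: +143.0 mg potassium for $0.40 (total $1.30, still need 262.0 mg).
Take 1.074 servings of strawberries: +262.0 mg potassium for $0.86 (total $2.16, still need 0.0 mg).
Greedy by cheapest-per-mg is optimal for a single linear constraint, so the minimum cost is $2.16.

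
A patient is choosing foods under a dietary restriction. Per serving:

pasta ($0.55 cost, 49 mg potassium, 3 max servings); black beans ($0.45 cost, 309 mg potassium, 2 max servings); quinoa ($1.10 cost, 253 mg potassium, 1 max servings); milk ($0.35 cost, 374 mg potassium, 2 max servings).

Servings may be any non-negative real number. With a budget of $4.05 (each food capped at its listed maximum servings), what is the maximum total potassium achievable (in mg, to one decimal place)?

Potassium per dollar: milk 1069, black beans 686.7, quinoa 230, pasta 89.09.
Take 2 servings of milk: spends $0.70, +748.0 mg potassium (running total 748.0 mg).
Take 2 servings of black beans: spends $0.90, +618.0 mg potassium (running total 1366.0 mg).
Take 1 serving of quinoa: spends $1.10, +253.0 mg potassium (running total 1619.0 mg).
Take 2.455 servings of pasta: spends $1.35, +120.3 mg potassium (running total 1739.3 mg).
Filling greedily by potassium-per-dollar is optimal for one linear limit, giving 1739.3 mg.

1739.3 mg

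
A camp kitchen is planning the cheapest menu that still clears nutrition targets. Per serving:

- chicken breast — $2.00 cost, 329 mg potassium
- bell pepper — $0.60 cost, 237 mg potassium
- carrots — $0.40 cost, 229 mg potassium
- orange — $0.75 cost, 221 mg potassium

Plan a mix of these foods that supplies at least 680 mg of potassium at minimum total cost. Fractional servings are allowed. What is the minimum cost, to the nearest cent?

Cost per mg of potassium: carrots $0.0017, bell pepper $0.0025, orange $0.0034, chicken breast $0.0061.
With no serving limits, use only carrots: 680 mg / 229 mg = 2.969 servings × $0.40 = $1.19.

$1.19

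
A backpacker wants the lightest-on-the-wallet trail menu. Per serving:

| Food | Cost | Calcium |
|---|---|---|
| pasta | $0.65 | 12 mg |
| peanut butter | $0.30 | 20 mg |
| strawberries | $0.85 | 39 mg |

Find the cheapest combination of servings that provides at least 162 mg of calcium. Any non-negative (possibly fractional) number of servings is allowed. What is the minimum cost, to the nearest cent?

Cost per mg of calcium: peanut butter $0.0150, strawberries $0.0218, pasta $0.0542.
With no serving limits, use only peanut butter: 162 mg / 20 mg = 8.1 servings × $0.30 = $2.43.

$2.43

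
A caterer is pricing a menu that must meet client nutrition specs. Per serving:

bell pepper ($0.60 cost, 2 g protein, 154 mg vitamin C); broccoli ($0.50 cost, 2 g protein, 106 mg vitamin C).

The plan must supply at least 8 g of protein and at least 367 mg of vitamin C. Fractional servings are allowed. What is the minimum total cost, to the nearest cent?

A basic optimal solution has at most two foods positive. Try each food alone and each pair with both targets met exactly.
bell pepper only: max(8/2, 367/154) = 4 servings → $2.40.
broccoli only: max(8/2, 367/106) = 4 servings → $2.00.
bell pepper + broccoli: intersection lies outside the first quadrant.
So the least-cost plan costs $2.00.

$2.00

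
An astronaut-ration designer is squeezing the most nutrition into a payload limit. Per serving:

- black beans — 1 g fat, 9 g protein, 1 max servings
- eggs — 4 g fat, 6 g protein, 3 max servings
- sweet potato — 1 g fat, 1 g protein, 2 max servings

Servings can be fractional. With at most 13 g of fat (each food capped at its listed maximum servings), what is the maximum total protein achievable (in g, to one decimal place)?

Protein per g fat: black beans 9, eggs 1.5, sweet potato 1.
Take 1 serving of black beans: uses 1 g fat, +9.0 g protein (running total 9.0 g).
Take 3 servings of eggs: uses 12 g fat, +18.0 g protein (running total 27.0 g).
Filling greedily by protein-per-g fat is optimal for one linear limit, giving 27.0 g.

27.0 g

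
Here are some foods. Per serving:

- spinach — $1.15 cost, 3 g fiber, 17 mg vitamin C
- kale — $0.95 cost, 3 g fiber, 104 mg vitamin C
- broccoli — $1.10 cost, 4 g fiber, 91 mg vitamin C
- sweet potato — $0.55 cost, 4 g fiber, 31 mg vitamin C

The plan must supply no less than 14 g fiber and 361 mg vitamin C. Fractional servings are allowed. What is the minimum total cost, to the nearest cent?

This is a tiny linear program; its minimum lies at a vertex of the feasible set. List the vertices and price them.
spinach only: max(14/3, 361/17) = 21.24 servings → $24.42.
kale only: max(14/3, 361/104) = 4.667 servings → $4.43.
broccoli only: max(14/4, 361/91) = 3.967 servings → $4.36.
sweet potato only: max(14/4, 361/31) = 11.65 servings → $6.40.
spinach + kale with both tight: 1.429 servings and 3.238 servings → $4.72.
spinach + broccoli: the both-tight solution has a negative serving — not a feasible corner.
spinach + sweet potato with both targets exact would need a negative amount; discard.
kale + broccoli with both tight: 1.189 servings and 2.608 servings → $4.00.
kale + sweet potato with both tight: 3.127 servings and 1.155 servings → $3.61.
broccoli + sweet potato with both targets exact would need a negative amount; discard.
So the least-cost plan costs $3.61.

$3.61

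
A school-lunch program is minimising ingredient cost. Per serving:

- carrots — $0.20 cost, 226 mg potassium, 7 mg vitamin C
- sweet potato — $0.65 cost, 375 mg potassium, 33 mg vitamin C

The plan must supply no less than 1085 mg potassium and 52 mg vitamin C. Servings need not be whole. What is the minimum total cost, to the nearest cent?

Minimising a linear cost over {potassium ≥ 1085, vitamin C ≥ 52, servings ≥ 0} — the optimum is at a vertex, using one or two foods.
carrots only: max(1085/226, 52/7) = 7.429 servings → $1.49.
sweet potato only: max(1085/375, 52/33) = 2.893 servings → $1.88.
carrots + sweet potato with both tight: 3.374 servings and 0.8601 servings → $1.23.
So the least-cost plan costs $1.23.

$1.23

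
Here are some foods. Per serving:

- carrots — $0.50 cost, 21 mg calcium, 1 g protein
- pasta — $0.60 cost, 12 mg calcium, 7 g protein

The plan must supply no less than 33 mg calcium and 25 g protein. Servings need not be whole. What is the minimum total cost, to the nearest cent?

An LP optimum is at a vertex; with two nutrient constraints at most two foods are used. Check each candidate.
carrots only: max(33/21, 25/1) = 25 servings → $12.50.
pasta only: max(33/12, 25/7) = 3.571 servings → $2.14.
carrots + pasta with both targets exact would need a negative amount; discard.
Cheapest feasible corner: $2.14.

$2.14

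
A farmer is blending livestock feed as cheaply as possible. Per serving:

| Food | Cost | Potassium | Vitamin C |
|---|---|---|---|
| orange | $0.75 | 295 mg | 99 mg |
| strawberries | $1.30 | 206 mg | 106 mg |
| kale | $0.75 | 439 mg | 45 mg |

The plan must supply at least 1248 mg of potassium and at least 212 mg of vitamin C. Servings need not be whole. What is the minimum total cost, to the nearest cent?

$2.43

Compare the cost at each extreme point of the feasible region.
orange only: max(1248/295, 212/99) = 4.231 servings → $3.17.
strawberries only: max(1248/206, 212/106) = 6.058 servings → $7.88.
kale only: max(1248/439, 212/45) = 4.711 servings → $3.53.
orange + strawberries: intersection lies outside the first quadrant.
orange + kale with both tight: 1.223 servings and 2.021 servings → $2.43.
strawberries + kale with both tight: 0.9904 servings and 2.378 servings → $3.07.
The minimum over all feasible corners is $2.43.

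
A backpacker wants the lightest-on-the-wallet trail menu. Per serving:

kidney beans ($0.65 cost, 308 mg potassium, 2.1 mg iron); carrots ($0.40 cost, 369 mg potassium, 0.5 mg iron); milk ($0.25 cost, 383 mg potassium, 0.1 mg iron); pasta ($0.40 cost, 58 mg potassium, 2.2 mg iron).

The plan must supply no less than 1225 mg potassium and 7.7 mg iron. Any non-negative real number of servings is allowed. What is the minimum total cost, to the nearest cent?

Check every corner: each single food scaled to meet both minima, and each pair solved so both constraints bind.
kidney beans only: max(1225/308, 7.7/2.1) = 3.977 servings → $2.59.
carrots only: max(1225/369, 7.7/0.5) = 15.4 servings → $6.16.
milk only: max(1225/383, 7.7/0.1) = 77 servings → $19.25.
pasta only: max(1225/58, 7.7/2.2) = 21.12 servings → $8.45.
kidney beans + carrots with both tight: 3.59 servings and 0.3236 servings → $2.46.
kidney beans + milk with both tight: 3.654 servings and 0.2597 servings → $2.44.
kidney beans + pasta: the both-tight solution has a negative serving — not a feasible corner.
carrots + milk: intersection lies outside the first quadrant.
carrots + pasta with both tight: 2.872 servings and 2.847 servings → $2.29.
milk + pasta with both tight: 2.687 servings and 3.378 servings → $2.02.
Cheapest feasible corner: $2.02.

$2.02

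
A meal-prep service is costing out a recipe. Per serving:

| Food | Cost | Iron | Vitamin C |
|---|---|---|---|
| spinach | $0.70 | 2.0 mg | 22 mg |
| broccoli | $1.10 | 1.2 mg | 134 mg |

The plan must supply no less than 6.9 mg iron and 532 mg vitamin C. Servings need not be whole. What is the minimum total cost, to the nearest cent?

$4.98

An LP optimum is at a vertex; with two nutrient constraints at most two foods are used. Check each candidate.
spinach only: max(6.9/2.0, 532/22) = 24.18 servings → $16.93.
broccoli only: max(6.9/1.2, 532/134) = 5.75 servings → $6.33.
spinach + broccoli with both tight: 1.185 servings and 3.776 servings → $4.98.
The minimum over all feasible corners is $4.98.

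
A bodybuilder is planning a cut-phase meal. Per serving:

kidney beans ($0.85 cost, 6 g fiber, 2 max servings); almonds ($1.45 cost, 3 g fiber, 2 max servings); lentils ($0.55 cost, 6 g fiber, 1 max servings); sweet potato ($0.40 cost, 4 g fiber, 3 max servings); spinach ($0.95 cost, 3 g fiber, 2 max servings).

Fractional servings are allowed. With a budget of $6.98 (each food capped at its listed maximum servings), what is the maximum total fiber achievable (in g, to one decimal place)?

39.4 g

Fiber per dollar: lentils 10.91, sweet potato 10, kidney beans 7.059, spinach 3.158, almonds 2.069.
Take 1 serving of lentils: spends $0.55, +6.0 g fiber (running total 6.0 g).
Take 3 servings of sweet potato: spends $1.20, +12.0 g fiber (running total 18.0 g).
Take 2 servings of kidney beans: spends $1.70, +12.0 g fiber (running total 30.0 g).
Take 2 servings of spinach: spends $1.90, +6.0 g fiber (running total 36.0 g).
Take 1.124 servings of almonds: spends $1.63, +3.4 g fiber (running total 39.4 g).
Greedy by best ratio exhausts the cost allowance optimally: 39.4 g.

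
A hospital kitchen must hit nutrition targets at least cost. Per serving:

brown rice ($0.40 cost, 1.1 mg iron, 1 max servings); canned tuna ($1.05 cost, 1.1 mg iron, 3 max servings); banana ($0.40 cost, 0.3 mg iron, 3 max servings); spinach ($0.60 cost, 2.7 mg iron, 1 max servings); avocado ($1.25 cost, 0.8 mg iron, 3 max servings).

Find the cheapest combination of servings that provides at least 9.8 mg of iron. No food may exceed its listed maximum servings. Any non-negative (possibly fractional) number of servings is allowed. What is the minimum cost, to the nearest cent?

Cost per mg of iron: spinach $0.2222, brown rice $0.3636, canned tuna $0.9545, banana $1.3333, avocado $1.5625.
Take 1 serving of spinach: +2.7 mg iron for $0.60 (total $0.60, still need 7.1 mg).
Take 1 serving of brown rice: +1.1 mg iron for $0.40 (total $1.00, still need 6.0 mg).
Take 3 servings of canned tuna: +3.3 mg iron for $3.15 (total $4.15, still need 2.7 mg).
Take 3 servings of banana: +0.9 mg iron for $1.20 (total $5.35, still need 1.8 mg).
Take 2.25 servings of avocado: +1.8 mg iron for $2.81 (total $8.16, still need 0.0 mg).
Filling from the cheapest source first is optimal under one linear minimum: $8.16.

$8.16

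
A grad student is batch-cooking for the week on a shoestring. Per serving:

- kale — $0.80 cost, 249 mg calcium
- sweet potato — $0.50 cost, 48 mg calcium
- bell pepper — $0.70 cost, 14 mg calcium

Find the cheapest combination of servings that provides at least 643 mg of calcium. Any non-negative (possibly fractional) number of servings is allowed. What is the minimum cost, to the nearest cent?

$2.07

Cost per mg of calcium: kale $0.0032, sweet potato $0.0104, bell pepper $0.0500.
With no serving limits, use only kale: 643 mg / 249 mg = 2.582 servings × $0.80 = $2.07.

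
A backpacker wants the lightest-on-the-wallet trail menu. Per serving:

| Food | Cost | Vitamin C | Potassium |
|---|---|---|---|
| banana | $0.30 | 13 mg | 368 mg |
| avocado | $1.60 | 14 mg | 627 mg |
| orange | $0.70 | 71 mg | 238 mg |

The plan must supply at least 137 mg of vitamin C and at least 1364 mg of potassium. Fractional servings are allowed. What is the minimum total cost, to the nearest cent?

$1.83

Check every corner: each single food scaled to meet both minima, and each pair solved so both constraints bind.
banana only: max(137/13, 1364/368) = 10.54 servings → $3.16.
avocado only: max(137/14, 1364/627) = 9.786 servings → $15.66.
orange only: max(137/71, 1364/238) = 5.731 servings → $4.01.
banana + avocado with both targets exact would need a negative amount; discard.
banana + orange with both tight: 2.789 servings and 1.419 servings → $1.83.
avocado + orange with both tight: 1.56 servings and 1.622 servings → $3.63.
The minimum over all feasible corners is $1.83.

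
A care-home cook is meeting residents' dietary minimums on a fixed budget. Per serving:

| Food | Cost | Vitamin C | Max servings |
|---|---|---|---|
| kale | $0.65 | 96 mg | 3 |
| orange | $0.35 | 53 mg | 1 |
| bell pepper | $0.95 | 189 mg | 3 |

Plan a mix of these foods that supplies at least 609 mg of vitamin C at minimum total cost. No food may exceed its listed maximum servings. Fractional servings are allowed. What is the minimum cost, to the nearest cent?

Cost per mg of vitamin C: bell pepper $0.0050, orange $0.0066, kale $0.0068.
Take 3 servings of bell pepper: +567.0 mg vitamin C for $2.85 (total $2.85, still need 42.0 mg).
Take 0.7925 servings of orange: +42.0 mg vitamin C for $0.28 (total $3.13, still need 0.0 mg).
Greedy by cheapest-per-mg is optimal for a single linear constraint, so the minimum cost is $3.13.

$3.13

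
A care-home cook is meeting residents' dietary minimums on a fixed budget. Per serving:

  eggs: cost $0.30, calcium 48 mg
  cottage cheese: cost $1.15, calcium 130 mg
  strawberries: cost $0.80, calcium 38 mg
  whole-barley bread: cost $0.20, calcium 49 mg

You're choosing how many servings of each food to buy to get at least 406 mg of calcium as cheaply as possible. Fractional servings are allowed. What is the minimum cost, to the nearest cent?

$1.66

Cost per mg of calcium: whole-barley bread $0.0041, eggs $0.0063, cottage cheese $0.0088, strawberries $0.0211.
With no serving limits, use only whole-barley bread: 406 mg / 49 mg = 8.286 servings × $0.20 = $1.66.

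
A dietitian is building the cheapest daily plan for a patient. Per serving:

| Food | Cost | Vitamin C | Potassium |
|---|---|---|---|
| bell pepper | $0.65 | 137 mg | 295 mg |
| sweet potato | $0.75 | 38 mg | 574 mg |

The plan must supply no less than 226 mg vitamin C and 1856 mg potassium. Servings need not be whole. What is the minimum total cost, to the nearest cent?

$2.66

Check every corner: each single food scaled to meet both minima, and each pair solved so both constraints bind.
bell pepper only: max(226/137, 1856/295) = 6.292 servings → $4.09.
sweet potato only: max(226/38, 1856/574) = 5.947 servings → $4.46.
bell pepper + sweet potato with both tight: 0.8779 servings and 2.782 servings → $2.66.
Cheapest feasible corner: $2.66.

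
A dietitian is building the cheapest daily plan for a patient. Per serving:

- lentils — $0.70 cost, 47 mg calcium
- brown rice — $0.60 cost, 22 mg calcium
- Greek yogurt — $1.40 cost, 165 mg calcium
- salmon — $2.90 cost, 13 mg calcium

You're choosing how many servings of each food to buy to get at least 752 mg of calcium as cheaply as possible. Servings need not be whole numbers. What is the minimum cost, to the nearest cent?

Cost per mg of calcium: Greek yogurt $0.0085, lentils $0.0149, brown rice $0.0273, salmon $0.2231.
With no serving limits, use only Greek yogurt: 752 mg / 165 mg = 4.558 servings × $1.40 = $6.38.

$6.38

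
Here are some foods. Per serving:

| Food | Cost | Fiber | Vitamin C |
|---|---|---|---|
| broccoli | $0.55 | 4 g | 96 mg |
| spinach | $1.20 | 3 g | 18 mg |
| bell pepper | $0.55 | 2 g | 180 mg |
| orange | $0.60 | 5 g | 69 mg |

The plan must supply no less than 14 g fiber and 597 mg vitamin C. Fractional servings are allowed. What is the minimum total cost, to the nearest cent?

At the optimum either one food covers both requirements or two foods hit both targets exactly; no other combination can be cheaper.
broccoli only: max(14/4, 597/96) = 6.219 servings → $3.42.
spinach only: max(14/3, 597/18) = 33.17 servings → $39.80.
bell pepper only: max(14/2, 597/180) = 7 servings → $3.85.
orange only: max(14/5, 597/69) = 8.652 servings → $5.19.
broccoli + spinach with both targets exact would need a negative amount; discard.
broccoli + bell pepper with both tight: 2.511 servings and 1.977 servings → $2.47.
broccoli + orange with both targets exact would need a negative amount; discard.
spinach + bell pepper with both tight: 2.631 servings and 3.054 servings → $4.84.
spinach + orange with both targets exact would need a negative amount; discard.
bell pepper + orange with both tight: 2.65 servings and 1.74 servings → $2.50.
Cheapest feasible corner: $2.47.

$2.47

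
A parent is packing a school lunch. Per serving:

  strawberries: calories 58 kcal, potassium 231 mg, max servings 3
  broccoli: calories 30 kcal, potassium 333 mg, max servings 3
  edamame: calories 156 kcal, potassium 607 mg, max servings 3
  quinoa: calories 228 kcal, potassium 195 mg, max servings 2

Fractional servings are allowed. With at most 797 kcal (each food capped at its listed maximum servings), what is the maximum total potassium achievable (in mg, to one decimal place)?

Potassium per kcal: broccoli 11.1, strawberries 3.983, edamame 3.891, quinoa 0.8553.
Take 3 servings of broccoli: uses 90 kcal, +999.0 mg potassium (running total 999.0 mg).
Take 3 servings of strawberries: uses 174 kcal, +693.0 mg potassium (running total 1692.0 mg).
Take 3 servings of edamame: uses 468 kcal, +1821.0 mg potassium (running total 3513.0 mg).
Take 0.2851 servings of quinoa: uses 65 kcal, +55.6 mg potassium (running total 3568.6 mg).
Greedy by best ratio exhausts the calories allowance optimally: 3568.6 mg.

3568.6 mg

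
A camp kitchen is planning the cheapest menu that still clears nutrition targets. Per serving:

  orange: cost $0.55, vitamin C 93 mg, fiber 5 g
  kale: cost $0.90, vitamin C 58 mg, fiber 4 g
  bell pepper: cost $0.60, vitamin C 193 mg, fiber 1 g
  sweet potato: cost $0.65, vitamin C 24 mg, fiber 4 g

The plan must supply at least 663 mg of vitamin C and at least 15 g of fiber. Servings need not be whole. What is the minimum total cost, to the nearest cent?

$2.73

Check every corner: each single food scaled to meet both minima, and each pair solved so both constraints bind.
orange only: max(663/93, 15/5) = 7.129 servings → $3.92.
kale only: max(663/58, 15/4) = 11.43 servings → $10.29.
bell pepper only: max(663/193, 15/1) = 15 servings → $9.00.
sweet potato only: max(663/24, 15/4) = 27.62 servings → $17.96.
orange + kale: intersection lies outside the first quadrant.
orange + bell pepper with both tight: 2.56 servings and 2.202 servings → $2.73.
orange + sweet potato: the both-tight solution has a negative serving — not a feasible corner.
kale + bell pepper with both tight: 3.126 servings and 2.496 servings → $4.31.
kale + sweet potato: the both-tight solution has a negative serving — not a feasible corner.
bell pepper + sweet potato with both tight: 3.064 servings and 2.984 servings → $3.78.
So the least-cost plan costs $2.73.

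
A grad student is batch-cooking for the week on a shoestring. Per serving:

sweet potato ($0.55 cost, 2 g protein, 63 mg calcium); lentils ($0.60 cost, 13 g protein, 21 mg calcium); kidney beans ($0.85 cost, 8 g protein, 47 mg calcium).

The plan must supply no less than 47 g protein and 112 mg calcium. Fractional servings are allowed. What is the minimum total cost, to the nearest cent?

sweet potato only: max(47/2, 112/63) = 23.5 servings → $12.93.
lentils only: max(47/13, 112/21) = 5.333 servings → $3.20.
kidney beans only: max(47/8, 112/47) = 5.875 servings → $4.99.
sweet potato + lentils with both tight: 0.6036 servings and 3.523 servings → $2.45.
sweet potato + kidney beans: the both-tight solution has a negative serving — not a feasible corner.
lentils + kidney beans with both tight: 2.964 servings and 1.059 servings → $2.68.
So the least-cost plan costs $2.45.

$2.45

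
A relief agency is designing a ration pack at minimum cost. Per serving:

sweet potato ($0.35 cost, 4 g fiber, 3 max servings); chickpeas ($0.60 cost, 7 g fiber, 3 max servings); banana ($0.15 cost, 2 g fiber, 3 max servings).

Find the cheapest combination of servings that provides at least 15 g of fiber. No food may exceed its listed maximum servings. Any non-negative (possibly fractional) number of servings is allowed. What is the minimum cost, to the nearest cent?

$1.22

Cost per g of fiber: banana $0.0750, chickpeas $0.0857, sweet potato $0.0875.
Take 3 servings of banana: +6.0 g fiber for $0.45 (total $0.45, still need 9.0 g).
Take 1.286 servings of chickpeas: +9.0 g fiber for $0.77 (total $1.22, still need 0.0 g).
Greedy by cheapest-per-g is optimal for a single linear constraint, so the minimum cost is $1.22.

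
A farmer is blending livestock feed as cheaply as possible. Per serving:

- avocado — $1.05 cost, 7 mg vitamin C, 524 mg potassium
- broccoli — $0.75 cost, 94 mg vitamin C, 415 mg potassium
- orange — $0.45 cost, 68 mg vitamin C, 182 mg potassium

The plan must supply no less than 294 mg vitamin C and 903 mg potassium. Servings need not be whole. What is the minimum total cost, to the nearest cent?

Check every corner: each single food scaled to meet both minima, and each pair solved so both constraints bind.
avocado only: max(294/7, 903/524) = 42 servings → $44.10.
broccoli only: max(294/94, 903/415) = 3.128 servings → $2.35.
orange only: max(294/68, 903/182) = 4.962 servings → $2.23.
avocado + broccoli with both targets exact would need a negative amount; discard.
avocado + orange with both tight: 0.2298 servings and 4.3 servings → $2.18.
broccoli + orange with both tight: 0.7106 servings and 3.341 servings → $2.04.
Cheapest feasible corner: $2.04.

$2.04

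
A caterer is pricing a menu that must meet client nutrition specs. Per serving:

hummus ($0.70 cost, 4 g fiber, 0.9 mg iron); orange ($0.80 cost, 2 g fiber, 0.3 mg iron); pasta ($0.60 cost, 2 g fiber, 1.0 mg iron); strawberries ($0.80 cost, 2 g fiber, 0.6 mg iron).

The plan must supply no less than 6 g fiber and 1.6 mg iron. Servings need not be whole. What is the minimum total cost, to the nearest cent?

Check every corner: each single food scaled to meet both minima, and each pair solved so both constraints bind.
hummus only: max(6/4, 1.6/0.9) = 1.778 servings → $1.24.
orange only: max(6/2, 1.6/0.3) = 5.333 servings → $4.27.
pasta only: max(6/2, 1.6/1.0) = 3 servings → $1.80.
strawberries only: max(6/2, 1.6/0.6) = 3 servings → $2.40.
hummus + orange with both targets exact would need a negative amount; discard.
hummus + pasta with both tight: 1.273 servings and 0.4545 servings → $1.16.
hummus + strawberries with both tight: 0.6667 servings and 1.667 servings → $1.80.
orange + pasta with both tight: 2 servings and 1 serving → $2.20.
orange + strawberries with both tight: 0.6667 servings and 2.333 servings → $2.40.
pasta + strawberries: intersection lies outside the first quadrant.
So the least-cost plan costs $1.16.

$1.16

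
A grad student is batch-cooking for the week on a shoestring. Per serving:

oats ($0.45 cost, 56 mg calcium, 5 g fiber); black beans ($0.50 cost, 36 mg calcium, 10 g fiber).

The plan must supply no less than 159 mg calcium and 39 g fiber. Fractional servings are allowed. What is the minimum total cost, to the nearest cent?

$2.05

A basic optimal solution has at most two foods positive. Try each food alone and each pair with both targets met exactly.
oats only: max(159/56, 39/5) = 7.8 servings → $3.51.
black beans only: max(159/36, 39/10) = 4.417 servings → $2.21.
oats + black beans with both tight: 0.4895 servings and 3.655 servings → $2.05.
Cheapest feasible corner: $2.05.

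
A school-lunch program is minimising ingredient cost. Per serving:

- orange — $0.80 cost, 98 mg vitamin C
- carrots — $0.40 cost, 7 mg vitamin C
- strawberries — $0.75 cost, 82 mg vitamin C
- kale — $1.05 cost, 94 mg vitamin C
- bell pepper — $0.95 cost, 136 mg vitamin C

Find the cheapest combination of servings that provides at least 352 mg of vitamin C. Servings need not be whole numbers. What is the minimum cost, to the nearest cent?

Cost per mg of vitamin C: bell pepper $0.0070, orange $0.0082, strawberries $0.0091, kale $0.0112, carrots $0.0571.
With no serving limits, use only bell pepper: 352 mg / 136 mg = 2.588 servings × $0.95 = $2.46.

$2.46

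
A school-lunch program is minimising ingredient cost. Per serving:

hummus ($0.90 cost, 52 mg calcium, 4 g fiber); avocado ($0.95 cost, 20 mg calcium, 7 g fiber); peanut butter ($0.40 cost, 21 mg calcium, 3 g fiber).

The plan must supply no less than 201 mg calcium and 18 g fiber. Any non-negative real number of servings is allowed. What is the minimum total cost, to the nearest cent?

$3.55

Two binding constraints pin down two serving amounts, so the optimal mix uses at most two foods. The candidates are each food alone (scaled to the tighter of calcium/fiber) and each pair with both constraints tight.
hummus only: max(201/52, 18/4) = 4.5 servings → $4.05.
avocado only: max(201/20, 18/7) = 10.05 servings → $9.55.
peanut butter only: max(201/21, 18/3) = 9.571 servings → $3.83.
hummus + avocado with both tight: 3.687 servings and 0.4648 servings → $3.76.
hummus + peanut butter with both tight: 3.125 servings and 1.833 servings → $3.55.
avocado + peanut butter with both targets exact would need a negative amount; discard.
The minimum over all feasible corners is $3.55.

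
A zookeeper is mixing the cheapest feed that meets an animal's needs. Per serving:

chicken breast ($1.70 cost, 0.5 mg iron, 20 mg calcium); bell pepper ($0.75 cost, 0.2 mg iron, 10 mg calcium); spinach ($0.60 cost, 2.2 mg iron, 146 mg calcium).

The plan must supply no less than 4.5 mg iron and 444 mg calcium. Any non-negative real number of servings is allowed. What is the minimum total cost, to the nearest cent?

Two binding constraints pin down two serving amounts, so the optimal mix uses at most two foods. The candidates are each food alone (scaled to the tighter of iron/calcium) and each pair with both constraints tight.
chicken breast only: max(4.5/0.5, 444/20) = 22.2 servings → $37.74.
bell pepper only: max(4.5/0.2, 444/10) = 44.4 servings → $33.30.
spinach only: max(4.5/2.2, 444/146) = 3.041 servings → $1.82.
chicken breast + bell pepper: intersection lies outside the first quadrant.
chicken breast + spinach: the both-tight solution has a negative serving — not a feasible corner.
bell pepper + spinach with both targets exact would need a negative amount; discard.
So the least-cost plan costs $1.82.

$1.82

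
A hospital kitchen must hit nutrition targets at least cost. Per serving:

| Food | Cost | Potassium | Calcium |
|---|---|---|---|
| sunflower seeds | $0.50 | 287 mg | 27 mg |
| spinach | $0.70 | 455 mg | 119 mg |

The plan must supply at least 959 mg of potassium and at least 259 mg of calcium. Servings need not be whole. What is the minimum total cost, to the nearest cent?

Two binding constraints pin down two serving amounts, so the optimal mix uses at most two foods. The candidates are each food alone (scaled to the tighter of potassium/calcium) and each pair with both constraints tight.
sunflower seeds only: max(959/287, 259/27) = 9.593 servings → $4.80.
spinach only: max(959/455, 259/119) = 2.176 servings → $1.52.
sunflower seeds + spinach: intersection lies outside the first quadrant.
So the least-cost plan costs $1.52.

$1.52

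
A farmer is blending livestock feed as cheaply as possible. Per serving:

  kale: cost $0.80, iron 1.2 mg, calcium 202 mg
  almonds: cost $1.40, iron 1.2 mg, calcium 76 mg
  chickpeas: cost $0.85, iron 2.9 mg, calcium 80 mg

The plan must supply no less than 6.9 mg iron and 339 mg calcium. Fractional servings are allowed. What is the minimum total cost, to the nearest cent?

Check every corner: each single food scaled to meet both minima, and each pair solved so both constraints bind.
kale only: max(6.9/1.2, 339/202) = 5.75 servings → $4.60.
almonds only: max(6.9/1.2, 339/76) = 5.75 servings → $8.05.
chickpeas only: max(6.9/2.9, 339/80) = 4.237 servings → $3.60.
kale + almonds: the both-tight solution has a negative serving — not a feasible corner.
kale + chickpeas with both tight: 0.8802 servings and 2.015 servings → $2.42.
almonds + chickpeas with both tight: 3.465 servings and 0.9453 servings → $5.66.
The minimum over all feasible corners is $2.42.

$2.42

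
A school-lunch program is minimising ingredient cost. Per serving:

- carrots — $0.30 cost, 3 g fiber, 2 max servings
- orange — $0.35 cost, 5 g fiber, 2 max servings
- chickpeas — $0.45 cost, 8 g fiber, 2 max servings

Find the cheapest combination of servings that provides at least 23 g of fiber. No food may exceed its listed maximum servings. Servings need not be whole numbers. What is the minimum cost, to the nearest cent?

Cost per g of fiber: chickpeas $0.0563, orange $0.0700, carrots $0.1000.
Take 2 servings of chickpeas: +16.0 g fiber for $0.90 (total $0.90, still need 7.0 g).
Take 1.4 servings of orange: +7.0 g fiber for $0.49 (total $1.39, still need 0.0 g).
Filling from the cheapest source first is optimal under one linear minimum: $1.39.

$1.39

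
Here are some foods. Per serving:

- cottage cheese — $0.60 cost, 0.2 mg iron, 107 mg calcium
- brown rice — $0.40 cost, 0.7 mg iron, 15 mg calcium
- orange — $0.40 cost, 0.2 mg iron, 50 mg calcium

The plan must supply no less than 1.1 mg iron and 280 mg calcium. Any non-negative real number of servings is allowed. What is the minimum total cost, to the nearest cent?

$1.84

An LP optimum is at a vertex; with two nutrient constraints at most two foods are used. Check each candidate.
cottage cheese only: max(1.1/0.2, 280/107) = 5.5 servings → $3.30.
brown rice only: max(1.1/0.7, 280/15) = 18.67 servings → $7.47.
orange only: max(1.1/0.2, 280/50) = 5.6 servings → $2.24.
cottage cheese + brown rice with both tight: 2.497 servings and 0.8581 servings → $1.84.
cottage cheese + orange with both tight: 0.08772 servings and 5.412 servings → $2.22.
brown rice + orange: the both-tight solution has a negative serving — not a feasible corner.
So the least-cost plan costs $1.84.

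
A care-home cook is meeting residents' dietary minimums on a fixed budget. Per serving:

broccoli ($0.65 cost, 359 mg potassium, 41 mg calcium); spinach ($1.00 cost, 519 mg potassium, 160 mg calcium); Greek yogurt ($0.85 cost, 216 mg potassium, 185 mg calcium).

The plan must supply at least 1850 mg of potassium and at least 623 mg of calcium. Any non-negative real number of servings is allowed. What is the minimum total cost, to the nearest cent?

$3.76

A basic optimal solution has at most two foods positive. Try each food alone and each pair with both targets met exactly.
broccoli only: max(1850/359, 623/41) = 15.2 servings → $9.88.
spinach only: max(1850/519, 623/160) = 3.894 servings → $3.89.
Greek yogurt only: max(1850/216, 623/185) = 8.565 servings → $7.28.
broccoli + spinach: the both-tight solution has a negative serving — not a feasible corner.
broccoli + Greek yogurt with both tight: 3.608 servings and 2.568 servings → $4.53.
spinach + Greek yogurt with both tight: 3.379 servings and 0.4448 servings → $3.76.
The minimum over all feasible corners is $3.76.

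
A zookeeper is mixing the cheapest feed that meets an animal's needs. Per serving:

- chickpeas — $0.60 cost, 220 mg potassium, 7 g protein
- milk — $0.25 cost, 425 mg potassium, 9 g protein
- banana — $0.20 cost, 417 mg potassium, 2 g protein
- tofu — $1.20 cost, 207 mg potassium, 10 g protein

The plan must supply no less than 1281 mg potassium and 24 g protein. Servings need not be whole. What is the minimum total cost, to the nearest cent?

$0.73

Two binding constraints pin down two serving amounts, so the optimal mix uses at most two foods. The candidates are each food alone (scaled to the tighter of potassium/protein) and each pair with both constraints tight.
chickpeas only: max(1281/220, 24/7) = 5.823 servings → $3.49.
milk only: max(1281/425, 24/9) = 3.014 servings → $0.75.
banana only: max(1281/417, 24/2) = 12 servings → $2.40.
tofu only: max(1281/207, 24/10) = 6.188 servings → $7.43.
chickpeas + milk: the both-tight solution has a negative serving — not a feasible corner.
chickpeas + banana with both tight: 3.004 servings and 1.487 servings → $2.10.
chickpeas + tofu: intersection lies outside the first quadrant.
milk + banana with both tight: 2.565 servings and 0.4578 servings → $0.73.
milk + tofu: the both-tight solution has a negative serving — not a feasible corner.
banana + tofu with both tight: 2.088 servings and 1.982 servings → $2.80.
Cheapest feasible corner: $0.73.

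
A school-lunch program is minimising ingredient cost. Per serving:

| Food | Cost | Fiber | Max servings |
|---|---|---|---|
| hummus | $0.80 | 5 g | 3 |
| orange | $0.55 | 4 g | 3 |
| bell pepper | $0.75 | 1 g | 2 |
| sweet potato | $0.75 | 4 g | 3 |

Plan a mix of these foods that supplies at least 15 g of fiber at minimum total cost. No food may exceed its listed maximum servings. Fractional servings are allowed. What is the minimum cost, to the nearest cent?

Cost per g of fiber: orange $0.1375, hummus $0.1600, sweet potato $0.1875, bell pepper $0.7500.
Take 3 servings of orange: +12.0 g fiber for $1.65 (total $1.65, still need 3.0 g).
Take 0.6 servings of hummus: +3.0 g fiber for $0.48 (total $2.13, still need 0.0 g).
Greedy by cheapest-per-g is optimal for a single linear constraint, so the minimum cost is $2.13.

$2.13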